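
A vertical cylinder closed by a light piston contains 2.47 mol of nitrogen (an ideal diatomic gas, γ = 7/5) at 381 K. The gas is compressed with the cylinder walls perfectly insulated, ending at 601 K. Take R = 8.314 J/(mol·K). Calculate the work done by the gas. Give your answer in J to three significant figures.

W ≈ -11300 J

Adiabatic ⇒ Q = 0, so W_by = −ΔU = nCᵥ(T₁ − T₂).
Cᵥ = 5R/2 = 20.79 J/(mol·K).
W = (2.47)(20.79)(381 − 601) = -11295 J.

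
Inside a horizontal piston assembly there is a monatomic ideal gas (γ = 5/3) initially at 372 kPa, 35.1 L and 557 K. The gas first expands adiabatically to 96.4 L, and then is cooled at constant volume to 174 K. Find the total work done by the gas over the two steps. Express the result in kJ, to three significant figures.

Step 1 (adiabatic): W = (P₁V₁ − P₂V₂)/(γ−1) = (13057 − 6658)/0.667 = 9599 J.
Step 2 (isochoric): W = 0 (constant volume).
W_total = 9599 + 0 = 9599 J.

W_total ≈ 9.60 kJ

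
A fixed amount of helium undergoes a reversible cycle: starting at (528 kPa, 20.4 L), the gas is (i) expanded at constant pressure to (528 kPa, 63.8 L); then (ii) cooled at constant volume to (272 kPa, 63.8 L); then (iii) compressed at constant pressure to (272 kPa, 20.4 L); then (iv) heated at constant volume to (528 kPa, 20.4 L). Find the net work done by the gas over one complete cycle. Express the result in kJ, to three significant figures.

W_net ≈ 11.1 kJ

Constant-volume legs do no work.
W(i) = (528)(63.8 − 20.4) = 22915 J; W(iii) = (272)(20.4 − 63.8) = -11805 J.
W_net = 22915 − 11805 = 11110 J (the clockwise enclosed area).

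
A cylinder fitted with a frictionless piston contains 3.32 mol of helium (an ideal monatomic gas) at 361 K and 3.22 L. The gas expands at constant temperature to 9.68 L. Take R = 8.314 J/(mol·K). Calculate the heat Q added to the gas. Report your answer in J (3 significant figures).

Q ≈ 11000 J

Isothermal ⇒ ΔU = 0, so Q = W = nRT ln(V₂/V₁).
Q = (3.32)(8.314)(361) ln(9.68/3.22) = 9964 × 1.101 = 10968 J.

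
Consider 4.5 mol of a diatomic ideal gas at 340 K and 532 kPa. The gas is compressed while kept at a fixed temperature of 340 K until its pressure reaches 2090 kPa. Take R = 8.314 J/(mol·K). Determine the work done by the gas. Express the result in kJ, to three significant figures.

W ≈ -17.4 kJ

Isothermal process: W = nRT ln(V₂/V₁) = nRT ln(P₁/P₂).
W = (4.5)(8.314)(340) × ln(532/2090)
  = 12720 × ln(0.2545) = 12720 × -1.368
W_by_gas = -17405 J.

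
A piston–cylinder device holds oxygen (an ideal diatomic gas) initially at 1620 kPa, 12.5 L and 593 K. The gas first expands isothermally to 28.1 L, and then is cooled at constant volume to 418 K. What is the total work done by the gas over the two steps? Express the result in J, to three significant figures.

W_total ≈ 16400 J

Step 1 (isothermal): W = P₁V₁ ln(V₂/V₁) = (20250) ln(28.1/12.5) = 16403 J.
Step 2 (isochoric): W = 0 (constant volume).
W_total = 16403 + 0 = 16403 J.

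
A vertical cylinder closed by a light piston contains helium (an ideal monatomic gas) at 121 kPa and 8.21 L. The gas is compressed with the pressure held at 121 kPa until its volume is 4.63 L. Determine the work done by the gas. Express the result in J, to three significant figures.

Isobaric: W = P ΔV.
W = (121 kPa)(4.63 − 8.21 L) = (121)(-3.58) = -433.2 J.

W ≈ -433 J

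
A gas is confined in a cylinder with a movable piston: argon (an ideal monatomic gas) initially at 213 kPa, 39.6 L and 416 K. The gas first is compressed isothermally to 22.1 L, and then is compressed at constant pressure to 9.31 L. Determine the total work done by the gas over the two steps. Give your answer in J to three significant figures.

W_total ≈ -9800 J

Step 1 (isothermal): W = P₁V₁ ln(V₂/V₁) = (8435) ln(22.1/39.6) = -4920 J.
After step 1: P = 381.7 kPa, V = 22.1 L, T = 416 K.
Step 2 (isobaric): W = PΔV = (381.7 kPa)(9.31 − 22.1 L) = -4881 J.
W_total = -4920 − 4881 = -9801 J.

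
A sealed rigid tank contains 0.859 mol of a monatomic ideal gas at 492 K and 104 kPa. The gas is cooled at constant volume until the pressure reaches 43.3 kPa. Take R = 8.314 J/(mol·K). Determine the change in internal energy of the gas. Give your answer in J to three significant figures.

Constant volume ⇒ W = 0, so Q = ΔU = nCᵥΔT with Cᵥ = 3R/2 = 12.47 J/(mol·K).
At constant V, T₂/T₁ = P₂/P₁ ⇒ ΔT = T₁(P₂/P₁ − 1) = 492·(43.3/104 − 1) = -287.2 K.
ΔU = (0.859)(12.47)(-287.2) = -3076 J.

ΔU ≈ -3080 J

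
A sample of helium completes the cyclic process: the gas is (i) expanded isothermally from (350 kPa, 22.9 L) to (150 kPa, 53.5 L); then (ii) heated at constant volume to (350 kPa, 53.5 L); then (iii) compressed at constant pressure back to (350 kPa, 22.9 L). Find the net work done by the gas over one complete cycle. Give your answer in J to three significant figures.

W_net ≈ -3910 J

Leg (i): W = PᵢVᵢ ln(V_f/Vᵢ) = (8015) ln(53.5/22.9) = 6801 J.
Leg (ii): W = 0.
Leg (iii): W = PΔV = (350)(22.9 − 53.5) = -10710 J.
W_net = 6801 − 10710 = -3909 J.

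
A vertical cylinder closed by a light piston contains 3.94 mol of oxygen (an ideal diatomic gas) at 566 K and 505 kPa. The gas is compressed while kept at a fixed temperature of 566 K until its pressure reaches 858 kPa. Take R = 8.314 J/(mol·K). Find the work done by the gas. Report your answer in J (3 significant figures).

W ≈ -9830 J

Isothermal process: W = nRT ln(V₂/V₁) = nRT ln(P₁/P₂).
W = (3.94)(8.314)(566) × ln(505/858)
  = 18541 × ln(0.5886) = 18541 × -0.53
W_by_gas = -9827 J.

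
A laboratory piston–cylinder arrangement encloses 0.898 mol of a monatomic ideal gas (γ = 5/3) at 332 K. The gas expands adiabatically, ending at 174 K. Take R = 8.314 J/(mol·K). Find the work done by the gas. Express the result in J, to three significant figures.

Adiabatic ⇒ Q = 0, so W_by = −ΔU = nCᵥ(T₁ − T₂).
Cᵥ = 3R/2 = 12.47 J/(mol·K).
W = (0.898)(12.47)(332 − 174) = 1769 J.

W ≈ 1770 J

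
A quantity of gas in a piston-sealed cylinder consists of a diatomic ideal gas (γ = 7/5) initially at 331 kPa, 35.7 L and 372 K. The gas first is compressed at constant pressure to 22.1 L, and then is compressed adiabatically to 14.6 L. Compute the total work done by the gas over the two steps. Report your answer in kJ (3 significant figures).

W_total ≈ -7.80 kJ

Step 1 (isobaric): W = PΔV = (331 kPa)(22.1 − 35.7 L) = -4502 J.
After step 1: P = 331 kPa, V = 22.1 L, T = 230.3 K.
Step 2 (adiabatic): W = (P₁V₁ − P₂V₂)/(γ−1) = (7315 − 8634)/0.4 = -3298 J.
W_total = -4502 − 3298 = -7800 J.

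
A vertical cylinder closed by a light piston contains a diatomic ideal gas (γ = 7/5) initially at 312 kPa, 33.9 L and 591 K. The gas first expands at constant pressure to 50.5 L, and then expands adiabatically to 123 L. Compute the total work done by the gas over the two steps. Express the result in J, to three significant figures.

Step 1 (isobaric): W = PΔV = (312 kPa)(50.5 − 33.9 L) = 5179 J.
After step 1: P = 312 kPa, V = 50.5 L, T = 880.4 K.
Step 2 (adiabatic): W = (P₁V₁ − P₂V₂)/(γ−1) = (15756 − 11036)/0.4 = 11801 J.
W_total = 5179 + 11801 = 16980 J.

W_total ≈ 17000 J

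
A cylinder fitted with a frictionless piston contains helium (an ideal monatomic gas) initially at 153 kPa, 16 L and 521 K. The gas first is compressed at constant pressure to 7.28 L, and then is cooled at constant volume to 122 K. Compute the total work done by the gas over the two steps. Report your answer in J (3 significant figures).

W_total ≈ -1330 J

Step 1 (isobaric): W = PΔV = (153 kPa)(7.28 − 16 L) = -1334 J.
Step 2 (isochoric): W = 0 (constant volume).
W_total = -1334 + 0 = -1334 J.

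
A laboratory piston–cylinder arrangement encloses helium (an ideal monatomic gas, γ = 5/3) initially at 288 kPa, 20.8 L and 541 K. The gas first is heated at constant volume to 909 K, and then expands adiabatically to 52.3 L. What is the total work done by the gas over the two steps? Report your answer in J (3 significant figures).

W_total ≈ 6930 J

Step 1 (isochoric): W = 0 (constant volume).
After step 1: P = 483.9 kPa (V unchanged).
Step 2 (adiabatic): W = (P₁V₁ − P₂V₂)/(γ−1) = (10065 − 5443)/0.667 = 6933 J.
W_total = 0 + 6933 = 6933 J.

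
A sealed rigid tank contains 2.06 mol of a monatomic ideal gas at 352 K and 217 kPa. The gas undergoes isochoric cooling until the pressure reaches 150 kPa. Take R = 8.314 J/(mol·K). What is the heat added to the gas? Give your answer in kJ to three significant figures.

Q ≈ -2.79 kJ

Constant volume ⇒ W = 0, so Q = ΔU = nCᵥΔT with Cᵥ = 3R/2 = 12.47 J/(mol·K).
At constant V, T₂/T₁ = P₂/P₁ ⇒ ΔT = T₁(P₂/P₁ − 1) = 352·(150/217 − 1) = -108.7 K.
ΔU = (2.06)(12.47)(-108.7) = -2792 J.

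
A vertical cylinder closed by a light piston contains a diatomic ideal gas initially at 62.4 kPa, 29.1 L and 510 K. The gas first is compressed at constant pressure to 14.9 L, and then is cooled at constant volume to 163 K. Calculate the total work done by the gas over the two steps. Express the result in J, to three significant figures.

W_total ≈ -886 J

Step 1 (isobaric): W = PΔV = (62.4 kPa)(14.9 − 29.1 L) = -886.1 J.
Step 2 (isochoric): W = 0 (constant volume).
W_total = -886.1 + 0 = -886.1 J.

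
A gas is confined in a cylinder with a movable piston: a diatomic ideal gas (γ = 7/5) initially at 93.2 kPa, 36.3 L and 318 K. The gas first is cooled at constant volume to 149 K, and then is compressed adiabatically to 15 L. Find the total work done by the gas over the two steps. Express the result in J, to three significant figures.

W_total ≈ -1680 J

Step 1 (isochoric): W = 0 (constant volume).
After step 1: P = 43.67 kPa (V unchanged).
Step 2 (adiabatic): W = (P₁V₁ − P₂V₂)/(γ−1) = (1585 − 2257)/0.4 = -1681 J.
W_total = 0 − 1681 = -1681 J.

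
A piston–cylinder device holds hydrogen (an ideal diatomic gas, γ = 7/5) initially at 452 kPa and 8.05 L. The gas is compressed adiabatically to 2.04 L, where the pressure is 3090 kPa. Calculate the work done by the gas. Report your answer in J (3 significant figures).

Adiabatic: W = (P₁V₁ − P₂V₂)/(γ − 1) with γ = 7/5.
P₁V₁ = 3639 J, P₂V₂ = 6304 J.
W = (3639 − 6304) / 0.4 = -6663 J.

W ≈ -6660 J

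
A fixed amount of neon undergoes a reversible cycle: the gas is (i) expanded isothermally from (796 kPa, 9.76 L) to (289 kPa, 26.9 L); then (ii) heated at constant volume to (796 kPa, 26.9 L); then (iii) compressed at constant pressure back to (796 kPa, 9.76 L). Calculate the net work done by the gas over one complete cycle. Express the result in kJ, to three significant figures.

Leg (i): W = PᵢVᵢ ln(V_f/Vᵢ) = (7769) ln(26.9/9.76) = 7876 J.
Leg (ii): W = 0.
Leg (iii): W = PΔV = (796)(9.76 − 26.9) = -13643 J.
W_net = 7876 − 13643 = -5767 J.

W_net ≈ -5.77 kJ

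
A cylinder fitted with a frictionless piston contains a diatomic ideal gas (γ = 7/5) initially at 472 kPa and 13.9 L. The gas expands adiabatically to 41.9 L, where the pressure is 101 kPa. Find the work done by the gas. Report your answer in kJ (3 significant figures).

W ≈ 5.82 kJ

Adiabatic: W = (P₁V₁ − P₂V₂)/(γ − 1) with γ = 7/5.
P₁V₁ = 6561 J, P₂V₂ = 4232 J.
W = (6561 − 4232) / 0.4 = 5822 J.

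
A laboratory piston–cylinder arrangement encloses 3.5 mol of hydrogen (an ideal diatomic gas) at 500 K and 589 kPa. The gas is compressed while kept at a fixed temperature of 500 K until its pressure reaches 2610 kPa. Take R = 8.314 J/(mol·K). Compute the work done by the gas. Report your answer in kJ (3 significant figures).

W ≈ -21.7 kJ

Isothermal process: W = nRT ln(V₂/V₁) = nRT ln(P₁/P₂).
W = (3.5)(8.314)(500) × ln(589/2610)
  = 14550 × ln(0.2257) = 14550 × -1.489
W_by_gas = -21660 J.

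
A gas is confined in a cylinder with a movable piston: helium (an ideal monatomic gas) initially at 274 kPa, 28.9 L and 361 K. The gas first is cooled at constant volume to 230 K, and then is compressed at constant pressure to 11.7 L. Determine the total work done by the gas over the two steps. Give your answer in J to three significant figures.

W_total ≈ -3000 J

Step 1 (isochoric): W = 0 (constant volume).
After step 1: P = 174.6 kPa (V unchanged).
Step 2 (isobaric): W = PΔV = (174.6 kPa)(11.7 − 28.9 L) = -3003 J.
W_total = 0 − 3003 = -3003 J.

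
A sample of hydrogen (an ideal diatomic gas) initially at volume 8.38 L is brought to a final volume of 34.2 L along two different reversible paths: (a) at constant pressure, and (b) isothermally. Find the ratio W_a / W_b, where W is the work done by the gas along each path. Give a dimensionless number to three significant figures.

W_a / W_b ≈ 2.19

Path (a) isobaric: W = P₁(V₂ − V₁) → W_a/(P₁V₁) = 3.081.
Path (b) isothermal: W = P₁V₁ ln(V₂/V₁) → W_b/(P₁V₁) = 1.406.
W_a / W_b = 3.081 / 1.406 = 2.191.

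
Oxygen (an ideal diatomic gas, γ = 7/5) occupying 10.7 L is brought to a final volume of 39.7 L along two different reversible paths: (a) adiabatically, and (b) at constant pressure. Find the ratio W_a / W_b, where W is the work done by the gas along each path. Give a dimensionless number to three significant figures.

Path (a) adiabatic: W = P₁V₁(1 − (V₁/V₂)^(γ−1))/(γ−1) → W_a/(P₁V₁) = 1.02.
Path (b) isobaric: W = P₁(V₂ − V₁) → W_b/(P₁V₁) = 2.71.
W_a / W_b = 1.02 / 2.71 = 0.3765.

W_a / W_b ≈ 0.376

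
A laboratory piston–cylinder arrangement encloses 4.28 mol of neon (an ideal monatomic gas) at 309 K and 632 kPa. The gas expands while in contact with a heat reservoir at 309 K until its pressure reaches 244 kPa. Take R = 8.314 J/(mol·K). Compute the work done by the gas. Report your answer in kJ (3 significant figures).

W ≈ 10.5 kJ

Isothermal process: W = nRT ln(V₂/V₁) = nRT ln(P₁/P₂).
W = (4.28)(8.314)(309) × ln(632/244)
  = 10995 × ln(2.59) = 10995 × 0.9517
W_by_gas = 10465 J.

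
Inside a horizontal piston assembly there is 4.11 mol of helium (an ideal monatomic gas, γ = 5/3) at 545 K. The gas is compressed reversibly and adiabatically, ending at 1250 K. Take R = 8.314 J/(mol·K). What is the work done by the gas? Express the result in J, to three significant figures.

W ≈ -36100 J

Adiabatic ⇒ Q = 0, so W_by = −ΔU = nCᵥ(T₁ − T₂).
Cᵥ = 3R/2 = 12.47 J/(mol·K).
W = (4.11)(12.47)(545 − 1250) = -36135 J.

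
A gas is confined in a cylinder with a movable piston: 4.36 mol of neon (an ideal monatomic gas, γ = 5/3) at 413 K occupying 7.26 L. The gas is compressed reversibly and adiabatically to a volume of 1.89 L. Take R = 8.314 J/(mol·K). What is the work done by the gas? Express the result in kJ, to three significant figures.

W ≈ -32.6 kJ

Adiabatic: TV^(γ−1) = const with γ = 5/3.
T₂ = T₁ (V₁/V₂)^(γ−1) = 413 × (7.26/1.89)^0.667 = 413 × 2.453 = 1013 K.
W_by = nCᵥ(T₁ − T₂) = (4.36)(12.47)(413 − 1013) = -32623 J.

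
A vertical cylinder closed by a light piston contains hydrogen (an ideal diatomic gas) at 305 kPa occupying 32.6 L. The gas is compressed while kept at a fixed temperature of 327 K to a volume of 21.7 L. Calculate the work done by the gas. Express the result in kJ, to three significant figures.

Isothermal: W = nRT ln(V₂/V₁) = P₁V₁ ln(V₂/V₁).
P₁V₁ = (305 kPa)(32.6 L) = 9943 J.
W = 9943 × ln(21.7/32.6) = 9943 × -0.407
W_by_gas = -4047 J.

W ≈ -4.05 kJ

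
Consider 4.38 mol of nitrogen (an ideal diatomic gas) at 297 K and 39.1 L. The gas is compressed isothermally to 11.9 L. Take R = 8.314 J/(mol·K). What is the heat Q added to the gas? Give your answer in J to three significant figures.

Isothermal ⇒ ΔU = 0, so Q = W = nRT ln(V₂/V₁).
Q = (4.38)(8.314)(297) ln(11.9/39.1) = 10815 × -1.19 = -12866 J.

Q ≈ -12900 J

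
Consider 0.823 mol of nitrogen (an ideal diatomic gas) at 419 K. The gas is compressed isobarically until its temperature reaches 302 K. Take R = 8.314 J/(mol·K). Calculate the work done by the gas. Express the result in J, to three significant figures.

W ≈ -801 J

Isobaric: W = P ΔV = nR ΔT.
W = (0.823)(8.314)(302 − 419) = -800.6 J.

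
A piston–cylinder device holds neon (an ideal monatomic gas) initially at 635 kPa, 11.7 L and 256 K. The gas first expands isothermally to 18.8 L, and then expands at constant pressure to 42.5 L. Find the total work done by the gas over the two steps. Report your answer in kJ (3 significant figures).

W_total ≈ 12.9 kJ

Step 1 (isothermal): W = P₁V₁ ln(V₂/V₁) = (7430) ln(18.8/11.7) = 3524 J.
After step 1: P = 395.2 kPa, V = 18.8 L, T = 256 K.
Step 2 (isobaric): W = PΔV = (395.2 kPa)(42.5 − 18.8 L) = 9366 J.
W_total = 3524 + 9366 = 12889 J.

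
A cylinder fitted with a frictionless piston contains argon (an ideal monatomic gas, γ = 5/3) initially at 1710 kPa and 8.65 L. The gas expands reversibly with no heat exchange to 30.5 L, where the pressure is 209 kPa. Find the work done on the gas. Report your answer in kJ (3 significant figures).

W ≈ -12.6 kJ

Adiabatic: W = (P₁V₁ − P₂V₂)/(γ − 1) with γ = 5/3.
P₁V₁ = 14792 J, P₂V₂ = 6374 J.
W = (14792 − 6374) / 0.6667 = 12625 J.
Work on gas = −W_by = -12625 J.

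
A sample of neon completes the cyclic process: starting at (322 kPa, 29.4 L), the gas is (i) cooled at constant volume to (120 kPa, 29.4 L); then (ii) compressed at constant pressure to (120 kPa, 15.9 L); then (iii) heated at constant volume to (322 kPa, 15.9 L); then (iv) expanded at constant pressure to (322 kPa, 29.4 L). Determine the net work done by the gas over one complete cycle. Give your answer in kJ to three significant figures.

W_net ≈ 2.73 kJ

Constant-volume legs do no work.
W(ii) = (120)(15.9 − 29.4) = -1620 J; W(iv) = (322)(29.4 − 15.9) = 4347 J.
W_net = -1620 + 4347 = 2727 J (the clockwise enclosed area).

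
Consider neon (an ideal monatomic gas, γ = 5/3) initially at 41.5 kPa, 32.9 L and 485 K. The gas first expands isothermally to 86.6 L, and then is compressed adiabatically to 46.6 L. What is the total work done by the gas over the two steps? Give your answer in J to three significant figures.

Step 1 (isothermal): W = P₁V₁ ln(V₂/V₁) = (1365) ln(86.6/32.9) = 1321 J.
After step 1: P = 15.77 kPa, V = 86.6 L, T = 485 K.
Step 2 (adiabatic): W = (P₁V₁ − P₂V₂)/(γ−1) = (1365 − 2064)/0.667 = -1048 J.
W_total = 1321 − 1048 = 273.8 J.

W_total ≈ 274 J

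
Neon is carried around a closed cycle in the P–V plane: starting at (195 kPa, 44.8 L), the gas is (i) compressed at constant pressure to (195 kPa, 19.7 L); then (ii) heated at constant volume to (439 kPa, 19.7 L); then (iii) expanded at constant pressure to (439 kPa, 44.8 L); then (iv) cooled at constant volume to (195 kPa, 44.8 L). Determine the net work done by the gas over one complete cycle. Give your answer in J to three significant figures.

W_net ≈ 6120 J

Constant-volume legs do no work.
W(i) = (195)(19.7 − 44.8) = -4894 J; W(iii) = (439)(44.8 − 19.7) = 11019 J.
W_net = -4894 + 11019 = 6124 J (the clockwise enclosed area).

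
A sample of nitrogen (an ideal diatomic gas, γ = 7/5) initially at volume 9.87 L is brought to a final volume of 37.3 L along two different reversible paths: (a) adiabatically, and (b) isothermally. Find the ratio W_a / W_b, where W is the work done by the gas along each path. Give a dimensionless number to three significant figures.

Path (a) adiabatic: W = P₁V₁(1 − (V₁/V₂)^(γ−1))/(γ−1) → W_a/(P₁V₁) = 1.031.
Path (b) isothermal: W = P₁V₁ ln(V₂/V₁) → W_b/(P₁V₁) = 1.329.
W_a / W_b = 1.031 / 1.329 = 0.7756.

W_a / W_b ≈ 0.776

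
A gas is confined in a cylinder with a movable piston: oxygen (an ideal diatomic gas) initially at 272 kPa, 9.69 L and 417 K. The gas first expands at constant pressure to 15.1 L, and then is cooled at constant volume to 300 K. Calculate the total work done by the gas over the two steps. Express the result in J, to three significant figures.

Step 1 (isobaric): W = PΔV = (272 kPa)(15.1 − 9.69 L) = 1472 J.
Step 2 (isochoric): W = 0 (constant volume).
W_total = 1472 + 0 = 1472 J.

W_total ≈ 1470 J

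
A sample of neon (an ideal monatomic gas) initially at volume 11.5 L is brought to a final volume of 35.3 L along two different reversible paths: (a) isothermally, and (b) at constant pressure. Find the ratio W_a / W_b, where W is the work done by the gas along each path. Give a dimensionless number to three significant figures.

Path (a) isothermal: W = P₁V₁ ln(V₂/V₁) → W_a/(P₁V₁) = 1.122.
Path (b) isobaric: W = P₁(V₂ − V₁) → W_b/(P₁V₁) = 2.07.
W_a / W_b = 1.122 / 2.07 = 0.5419.

W_a / W_b ≈ 0.542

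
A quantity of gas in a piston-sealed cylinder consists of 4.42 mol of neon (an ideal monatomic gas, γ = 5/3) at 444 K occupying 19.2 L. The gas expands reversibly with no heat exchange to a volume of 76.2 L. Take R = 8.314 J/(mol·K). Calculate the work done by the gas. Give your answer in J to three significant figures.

W ≈ 14700 J

Adiabatic: TV^(γ−1) = const with γ = 5/3.
T₂ = T₁ (V₁/V₂)^(γ−1) = 444 × (19.2/76.2)^0.667 = 444 × 0.3989 = 177.1 K.
W_by = nCᵥ(T₁ − T₂) = (4.42)(12.47)(444 − 177.1) = 14711 J.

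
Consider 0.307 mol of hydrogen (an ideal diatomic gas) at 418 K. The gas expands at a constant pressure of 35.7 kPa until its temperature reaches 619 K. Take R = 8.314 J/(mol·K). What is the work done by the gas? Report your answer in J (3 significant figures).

Isobaric: W = P ΔV = nR ΔT.
W = (0.307)(8.314)(619 − 418) = 513 J.

W ≈ 513 J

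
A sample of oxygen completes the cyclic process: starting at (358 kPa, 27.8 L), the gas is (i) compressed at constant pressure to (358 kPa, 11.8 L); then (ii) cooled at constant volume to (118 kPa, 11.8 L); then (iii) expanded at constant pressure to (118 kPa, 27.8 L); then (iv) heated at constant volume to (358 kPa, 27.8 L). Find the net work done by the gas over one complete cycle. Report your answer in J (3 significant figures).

W_net ≈ -3840 J

Constant-volume legs do no work.
W(i) = (358)(11.8 − 27.8) = -5728 J; W(iii) = (118)(27.8 − 11.8) = 1888 J.
W_net = -5728 + 1888 = -3840 J (the counter-clockwise enclosed area).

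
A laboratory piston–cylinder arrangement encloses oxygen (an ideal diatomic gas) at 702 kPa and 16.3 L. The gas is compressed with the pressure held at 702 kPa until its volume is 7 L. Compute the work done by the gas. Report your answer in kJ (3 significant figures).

Isobaric: W = P ΔV.
W = (702 kPa)(7 − 16.3 L) = (702)(-9.3) = -6529 J.

W ≈ -6.53 kJ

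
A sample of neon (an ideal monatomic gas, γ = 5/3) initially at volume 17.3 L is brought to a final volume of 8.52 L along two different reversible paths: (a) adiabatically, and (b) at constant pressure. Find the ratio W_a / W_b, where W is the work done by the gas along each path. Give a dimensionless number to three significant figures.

W_a / W_b ≈ 1.78

Path (a) adiabatic: W = P₁V₁(1 − (V₁/V₂)^(γ−1))/(γ−1) → W_a/(P₁V₁) = -0.9053.
Path (b) isobaric: W = P₁(V₂ − V₁) → W_b/(P₁V₁) = -0.5075.
W_a / W_b = -0.9053 / -0.5075 = 1.784.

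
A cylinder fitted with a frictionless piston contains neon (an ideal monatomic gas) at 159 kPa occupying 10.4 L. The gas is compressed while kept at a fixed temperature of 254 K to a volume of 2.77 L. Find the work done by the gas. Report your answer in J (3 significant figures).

W ≈ -2190 J

Isothermal: W = nRT ln(V₂/V₁) = P₁V₁ ln(V₂/V₁).
P₁V₁ = (159 kPa)(10.4 L) = 1654 J.
W = 1654 × ln(2.77/10.4) = 1654 × -1.323
W_by_gas = -2188 J.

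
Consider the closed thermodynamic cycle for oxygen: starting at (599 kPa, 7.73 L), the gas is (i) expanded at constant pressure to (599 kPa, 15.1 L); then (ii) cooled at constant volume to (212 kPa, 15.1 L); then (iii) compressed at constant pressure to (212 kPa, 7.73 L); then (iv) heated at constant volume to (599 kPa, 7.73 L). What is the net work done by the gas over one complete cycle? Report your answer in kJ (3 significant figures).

W_net ≈ 2.85 kJ

Constant-volume legs do no work.
W(i) = (599)(15.1 − 7.73) = 4415 J; W(iii) = (212)(7.73 − 15.1) = -1562 J.
W_net = 4415 − 1562 = 2852 J (the clockwise enclosed area).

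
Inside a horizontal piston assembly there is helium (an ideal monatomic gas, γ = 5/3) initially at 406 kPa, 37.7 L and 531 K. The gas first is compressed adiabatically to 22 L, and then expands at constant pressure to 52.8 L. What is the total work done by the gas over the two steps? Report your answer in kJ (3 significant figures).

W_total ≈ 20.8 kJ

Step 1 (adiabatic): W = (P₁V₁ − P₂V₂)/(γ−1) = (15306 − 21919)/0.667 = -9919 J.
After step 1: P = 996.3 kPa, V = 22 L, T = 760.4 K.
Step 2 (isobaric): W = PΔV = (996.3 kPa)(52.8 − 22 L) = 30686 J.
W_total = -9919 + 30686 = 20767 J.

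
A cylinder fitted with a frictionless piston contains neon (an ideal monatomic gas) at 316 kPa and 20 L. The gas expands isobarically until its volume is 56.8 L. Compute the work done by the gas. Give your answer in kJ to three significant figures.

Isobaric: W = P ΔV.
W = (316 kPa)(56.8 − 20 L) = (316)(36.8) = 11629 J.

W ≈ 11.6 kJ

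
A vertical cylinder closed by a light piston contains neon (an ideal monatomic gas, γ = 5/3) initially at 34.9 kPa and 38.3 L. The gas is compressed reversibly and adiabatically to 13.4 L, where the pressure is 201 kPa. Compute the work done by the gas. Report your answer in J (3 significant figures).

W ≈ -2040 J

Adiabatic: W = (P₁V₁ − P₂V₂)/(γ − 1) with γ = 5/3.
P₁V₁ = 1337 J, P₂V₂ = 2693 J.
W = (1337 − 2693) / 0.6667 = -2035 J.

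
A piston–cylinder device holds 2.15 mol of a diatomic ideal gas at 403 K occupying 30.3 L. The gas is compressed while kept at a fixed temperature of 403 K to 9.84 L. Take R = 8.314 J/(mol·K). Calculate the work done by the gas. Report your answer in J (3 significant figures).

W ≈ -8100 J

Isothermal: W = nRT ln(V₂/V₁).
W = (2.15)(8.314)(403) × ln(9.84/30.3)
  = 7204 × -1.125
W_by_gas = -8102 J.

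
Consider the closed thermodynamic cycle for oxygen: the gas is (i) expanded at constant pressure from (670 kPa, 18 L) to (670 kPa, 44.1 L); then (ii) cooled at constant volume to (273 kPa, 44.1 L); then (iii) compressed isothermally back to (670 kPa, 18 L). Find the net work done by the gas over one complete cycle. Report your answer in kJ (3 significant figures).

Leg (i): W = PΔV = (670)(44.1 − 18) = 17487 J.
Leg (ii): W = 0.
Leg (iii): W = PᵢVᵢ ln(V_f/Vᵢ) = (12039) ln(18/44.1) = -10788 J.
W_net = 17487 − 10788 = 6699 J.

W_net ≈ 6.70 kJ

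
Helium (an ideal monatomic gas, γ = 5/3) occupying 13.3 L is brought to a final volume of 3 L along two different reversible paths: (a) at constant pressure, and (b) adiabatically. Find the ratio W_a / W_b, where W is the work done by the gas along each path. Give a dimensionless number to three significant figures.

W_a / W_b ≈ 0.304

Path (a) isobaric: W = P₁(V₂ − V₁) → W_a/(P₁V₁) = -0.7744.
Path (b) adiabatic: W = P₁V₁(1 − (V₁/V₂)^(γ−1))/(γ−1) → W_b/(P₁V₁) = -2.548.
W_a / W_b = -0.7744 / -2.548 = 0.3039.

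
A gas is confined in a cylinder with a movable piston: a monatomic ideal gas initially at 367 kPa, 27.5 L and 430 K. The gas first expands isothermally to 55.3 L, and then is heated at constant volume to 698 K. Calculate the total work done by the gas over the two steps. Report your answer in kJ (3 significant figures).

Step 1 (isothermal): W = P₁V₁ ln(V₂/V₁) = (10092) ln(55.3/27.5) = 7050 J.
Step 2 (isochoric): W = 0 (constant volume).
W_total = 7050 + 0 = 7050 J.

W_total ≈ 7.05 kJ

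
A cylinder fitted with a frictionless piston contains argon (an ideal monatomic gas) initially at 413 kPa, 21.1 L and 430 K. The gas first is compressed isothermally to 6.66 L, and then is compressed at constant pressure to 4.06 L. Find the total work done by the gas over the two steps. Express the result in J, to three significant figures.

W_total ≈ -13500 J

Step 1 (isothermal): W = P₁V₁ ln(V₂/V₁) = (8714) ln(6.66/21.1) = -10049 J.
After step 1: P = 1308 kPa, V = 6.66 L, T = 430 K.
Step 2 (isobaric): W = PΔV = (1308 kPa)(4.06 − 6.66 L) = -3402 J.
W_total = -10049 − 3402 = -13451 J.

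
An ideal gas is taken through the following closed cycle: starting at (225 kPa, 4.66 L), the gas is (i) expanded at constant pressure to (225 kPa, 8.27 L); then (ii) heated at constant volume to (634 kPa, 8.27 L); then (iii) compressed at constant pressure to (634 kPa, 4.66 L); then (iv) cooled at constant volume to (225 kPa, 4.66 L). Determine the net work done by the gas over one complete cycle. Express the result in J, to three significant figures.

W_net ≈ -1480 J

Constant-volume legs do no work.
W(i) = (225)(8.27 − 4.66) = 812.2 J; W(iii) = (634)(4.66 − 8.27) = -2289 J.
W_net = 812.2 − 2289 = -1476 J (the counter-clockwise enclosed area).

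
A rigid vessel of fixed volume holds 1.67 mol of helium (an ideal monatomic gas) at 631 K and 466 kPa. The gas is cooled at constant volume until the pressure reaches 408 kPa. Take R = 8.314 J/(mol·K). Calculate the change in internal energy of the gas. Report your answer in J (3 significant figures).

ΔU ≈ -1640 J

Constant volume ⇒ W = 0, so Q = ΔU = nCᵥΔT with Cᵥ = 3R/2 = 12.47 J/(mol·K).
At constant V, T₂/T₁ = P₂/P₁ ⇒ ΔT = T₁(P₂/P₁ − 1) = 631·(408/466 − 1) = -78.54 K.
ΔU = (1.67)(12.47)(-78.54) = -1636 J.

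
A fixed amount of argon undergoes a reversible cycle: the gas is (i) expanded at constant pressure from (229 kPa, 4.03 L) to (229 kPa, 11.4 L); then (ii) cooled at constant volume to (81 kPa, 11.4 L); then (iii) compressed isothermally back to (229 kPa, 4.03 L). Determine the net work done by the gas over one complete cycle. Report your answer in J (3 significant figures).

W_net ≈ 728 J

Leg (i): W = PΔV = (229)(11.4 − 4.03) = 1688 J.
Leg (ii): W = 0.
Leg (iii): W = PᵢVᵢ ln(V_f/Vᵢ) = (923.4) ln(4.03/11.4) = -960.2 J.
W_net = 1688 − 960.2 = 727.5 J.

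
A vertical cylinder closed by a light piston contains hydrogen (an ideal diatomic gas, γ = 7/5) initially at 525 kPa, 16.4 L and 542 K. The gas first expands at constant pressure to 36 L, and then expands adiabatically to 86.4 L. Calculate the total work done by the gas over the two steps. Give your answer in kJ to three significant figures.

Step 1 (isobaric): W = PΔV = (525 kPa)(36 − 16.4 L) = 10290 J.
After step 1: P = 525 kPa, V = 36 L, T = 1190 K.
Step 2 (adiabatic): W = (P₁V₁ − P₂V₂)/(γ−1) = (18900 − 13316)/0.4 = 13960 J.
W_total = 10290 + 13960 = 24250 J.

W_total ≈ 24.2 kJ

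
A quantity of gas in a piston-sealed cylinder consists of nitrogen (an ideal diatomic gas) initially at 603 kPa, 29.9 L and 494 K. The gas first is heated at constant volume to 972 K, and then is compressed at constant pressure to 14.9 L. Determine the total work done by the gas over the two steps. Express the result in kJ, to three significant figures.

Step 1 (isochoric): W = 0 (constant volume).
After step 1: P = 1186 kPa (V unchanged).
Step 2 (isobaric): W = PΔV = (1186 kPa)(14.9 − 29.9 L) = -17797 J.
W_total = 0 − 17797 = -17797 J.

W_total ≈ -17.8 kJ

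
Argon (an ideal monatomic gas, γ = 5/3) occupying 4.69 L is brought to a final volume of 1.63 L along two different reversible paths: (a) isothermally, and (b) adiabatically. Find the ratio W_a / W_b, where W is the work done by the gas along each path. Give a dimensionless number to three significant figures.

Path (a) isothermal: W = P₁V₁ ln(V₂/V₁) → W_a/(P₁V₁) = -1.057.
Path (b) adiabatic: W = P₁V₁(1 − (V₁/V₂)^(γ−1))/(γ−1) → W_b/(P₁V₁) = -1.534.
W_a / W_b = -1.057 / -1.534 = 0.6887.

W_a / W_b ≈ 0.689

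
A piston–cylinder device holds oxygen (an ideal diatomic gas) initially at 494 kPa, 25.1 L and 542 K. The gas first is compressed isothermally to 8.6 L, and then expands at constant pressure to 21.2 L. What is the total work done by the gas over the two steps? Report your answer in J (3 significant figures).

W_total ≈ 4890 J

Step 1 (isothermal): W = P₁V₁ ln(V₂/V₁) = (12399) ln(8.6/25.1) = -13281 J.
After step 1: P = 1442 kPa, V = 8.6 L, T = 542 K.
Step 2 (isobaric): W = PΔV = (1442 kPa)(21.2 − 8.6 L) = 18167 J.
W_total = -13281 + 18167 = 4885 J.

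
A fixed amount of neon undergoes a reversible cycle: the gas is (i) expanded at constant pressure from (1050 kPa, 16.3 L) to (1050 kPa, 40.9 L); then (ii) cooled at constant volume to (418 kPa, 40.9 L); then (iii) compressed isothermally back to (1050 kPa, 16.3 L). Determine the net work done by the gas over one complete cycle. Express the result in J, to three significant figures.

W_net ≈ 10100 J

Leg (i): W = PΔV = (1050)(40.9 − 16.3) = 25830 J.
Leg (ii): W = 0.
Leg (iii): W = PᵢVᵢ ln(V_f/Vᵢ) = (17096) ln(16.3/40.9) = -15728 J.
W_net = 25830 − 15728 = 10102 J.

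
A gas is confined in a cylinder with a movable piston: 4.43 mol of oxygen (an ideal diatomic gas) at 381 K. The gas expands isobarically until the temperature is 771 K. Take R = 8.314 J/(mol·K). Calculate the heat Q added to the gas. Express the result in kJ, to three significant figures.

Isobaric: W = nRΔT = (4.43)(8.314)(390) = 14364 J.
ΔU = nCᵥΔT with Cᵥ = 5R/2: ΔU = (4.43)(20.79)(390) = 35910 J.
Q = ΔU + W = 35910 + 14364 = 50274 J.

Q ≈ 50.3 kJ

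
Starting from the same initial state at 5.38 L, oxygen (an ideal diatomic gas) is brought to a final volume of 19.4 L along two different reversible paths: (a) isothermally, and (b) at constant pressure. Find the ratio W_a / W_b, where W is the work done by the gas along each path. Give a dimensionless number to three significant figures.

Path (a) isothermal: W = P₁V₁ ln(V₂/V₁) → W_a/(P₁V₁) = 1.283.
Path (b) isobaric: W = P₁(V₂ − V₁) → W_b/(P₁V₁) = 2.606.
W_a / W_b = 1.283 / 2.606 = 0.4922.

W_a / W_b ≈ 0.492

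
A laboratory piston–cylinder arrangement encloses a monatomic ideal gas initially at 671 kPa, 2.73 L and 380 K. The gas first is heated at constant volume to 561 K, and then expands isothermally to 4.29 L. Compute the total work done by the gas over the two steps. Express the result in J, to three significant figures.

Step 1 (isochoric): W = 0 (constant volume).
After step 1: P = 990.6 kPa (V unchanged).
Step 2 (isothermal): W = P₁V₁ ln(V₂/V₁) = (2704) ln(4.29/2.73) = 1222 J.
W_total = 0 + 1222 = 1222 J.

W_total ≈ 1220 J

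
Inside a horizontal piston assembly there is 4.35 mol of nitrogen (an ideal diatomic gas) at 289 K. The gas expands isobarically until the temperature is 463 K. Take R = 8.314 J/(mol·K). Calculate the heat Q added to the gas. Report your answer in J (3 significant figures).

Q ≈ 22000 J

Isobaric: W = nRΔT = (4.35)(8.314)(174) = 6293 J.
ΔU = nCᵥΔT with Cᵥ = 5R/2: ΔU = (4.35)(20.79)(174) = 15732 J.
Q = ΔU + W = 15732 + 6293 = 22025 J.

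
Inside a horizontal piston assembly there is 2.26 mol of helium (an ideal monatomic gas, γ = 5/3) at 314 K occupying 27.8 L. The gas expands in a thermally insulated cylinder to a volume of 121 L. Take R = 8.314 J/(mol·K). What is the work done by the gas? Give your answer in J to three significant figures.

Adiabatic: TV^(γ−1) = const with γ = 5/3.
T₂ = T₁ (V₁/V₂)^(γ−1) = 314 × (27.8/121)^0.667 = 314 × 0.3751 = 117.8 K.
W_by = nCᵥ(T₁ − T₂) = (2.26)(12.47)(314 − 117.8) = 5530 J.

W ≈ 5530 J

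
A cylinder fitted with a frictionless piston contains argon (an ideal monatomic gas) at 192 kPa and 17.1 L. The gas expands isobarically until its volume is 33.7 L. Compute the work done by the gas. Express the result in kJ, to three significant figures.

Isobaric: W = P ΔV.
W = (192 kPa)(33.7 − 17.1 L) = (192)(16.6) = 3187 J.

W ≈ 3.19 kJ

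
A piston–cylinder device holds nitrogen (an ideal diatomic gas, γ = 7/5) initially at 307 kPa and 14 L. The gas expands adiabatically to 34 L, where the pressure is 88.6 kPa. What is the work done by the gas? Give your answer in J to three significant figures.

W ≈ 3210 J

Adiabatic: W = (P₁V₁ − P₂V₂)/(γ − 1) with γ = 7/5.
P₁V₁ = 4298 J, P₂V₂ = 3012 J.
W = (4298 − 3012) / 0.4 = 3214 J.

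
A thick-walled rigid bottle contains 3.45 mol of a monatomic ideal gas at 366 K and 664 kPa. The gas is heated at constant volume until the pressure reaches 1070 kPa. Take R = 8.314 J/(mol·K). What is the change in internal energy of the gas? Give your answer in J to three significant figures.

Constant volume ⇒ W = 0, so Q = ΔU = nCᵥΔT with Cᵥ = 3R/2 = 12.47 J/(mol·K).
At constant V, T₂/T₁ = P₂/P₁ ⇒ ΔT = T₁(P₂/P₁ − 1) = 366·(1070/664 − 1) = 223.8 K.
ΔU = (3.45)(12.47)(223.8) = 9629 J.

ΔU ≈ 9630 J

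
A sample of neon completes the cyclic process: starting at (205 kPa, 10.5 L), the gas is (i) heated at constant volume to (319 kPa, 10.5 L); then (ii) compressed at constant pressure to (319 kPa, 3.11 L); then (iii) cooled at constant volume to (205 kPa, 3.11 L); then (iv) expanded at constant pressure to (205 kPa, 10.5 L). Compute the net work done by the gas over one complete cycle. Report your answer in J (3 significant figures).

W_net ≈ -842 J

Constant-volume legs do no work.
W(ii) = (319)(3.11 − 10.5) = -2357 J; W(iv) = (205)(10.5 − 3.11) = 1515 J.
W_net = -2357 + 1515 = -842.5 J (the counter-clockwise enclosed area).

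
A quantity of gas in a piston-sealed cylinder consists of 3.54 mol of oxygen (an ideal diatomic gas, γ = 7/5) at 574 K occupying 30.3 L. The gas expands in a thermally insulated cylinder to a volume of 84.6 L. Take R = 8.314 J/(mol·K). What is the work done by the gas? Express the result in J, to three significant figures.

W ≈ 14200 J

Adiabatic: TV^(γ−1) = const with γ = 7/5.
T₂ = T₁ (V₁/V₂)^(γ−1) = 574 × (30.3/84.6)^0.4 = 574 × 0.6632 = 380.7 K.
W_by = nCᵥ(T₁ − T₂) = (3.54)(20.79)(574 − 380.7) = 14226 J.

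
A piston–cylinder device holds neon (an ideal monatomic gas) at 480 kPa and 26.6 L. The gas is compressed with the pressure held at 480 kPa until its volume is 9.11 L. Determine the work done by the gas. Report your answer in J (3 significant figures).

Isobaric: W = P ΔV.
W = (480 kPa)(9.11 − 26.6 L) = (480)(-17.49) = -8395 J.

W ≈ -8400 J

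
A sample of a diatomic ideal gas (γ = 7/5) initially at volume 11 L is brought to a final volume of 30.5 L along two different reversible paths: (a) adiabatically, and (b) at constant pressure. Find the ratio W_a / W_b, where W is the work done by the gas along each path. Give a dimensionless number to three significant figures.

W_a / W_b ≈ 0.472

Path (a) adiabatic: W = P₁V₁(1 − (V₁/V₂)^(γ−1))/(γ−1) → W_a/(P₁V₁) = 0.8374.
Path (b) isobaric: W = P₁(V₂ − V₁) → W_b/(P₁V₁) = 1.773.
W_a / W_b = 0.8374 / 1.773 = 0.4724.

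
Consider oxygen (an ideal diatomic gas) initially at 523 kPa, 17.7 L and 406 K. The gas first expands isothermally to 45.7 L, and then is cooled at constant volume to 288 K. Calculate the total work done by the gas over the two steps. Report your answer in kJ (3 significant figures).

W_total ≈ 8.78 kJ

Step 1 (isothermal): W = P₁V₁ ln(V₂/V₁) = (9257) ln(45.7/17.7) = 8781 J.
Step 2 (isochoric): W = 0 (constant volume).
W_total = 8781 + 0 = 8781 J.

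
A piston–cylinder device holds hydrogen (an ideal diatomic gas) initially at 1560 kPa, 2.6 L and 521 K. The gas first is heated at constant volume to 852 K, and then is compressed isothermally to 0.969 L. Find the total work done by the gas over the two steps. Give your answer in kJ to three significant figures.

Step 1 (isochoric): W = 0 (constant volume).
After step 1: P = 2551 kPa (V unchanged).
Step 2 (isothermal): W = P₁V₁ ln(V₂/V₁) = (6633) ln(0.969/2.6) = -6547 J.
W_total = 0 − 6547 = -6547 J.

W_total ≈ -6.55 kJ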